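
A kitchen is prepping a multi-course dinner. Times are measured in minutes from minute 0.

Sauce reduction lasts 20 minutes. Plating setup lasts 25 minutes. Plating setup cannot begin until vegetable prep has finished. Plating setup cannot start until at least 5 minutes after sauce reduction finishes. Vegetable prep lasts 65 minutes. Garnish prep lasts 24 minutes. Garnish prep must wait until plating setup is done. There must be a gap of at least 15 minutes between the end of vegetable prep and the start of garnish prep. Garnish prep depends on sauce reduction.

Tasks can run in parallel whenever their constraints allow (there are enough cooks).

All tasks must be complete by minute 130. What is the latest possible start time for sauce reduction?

56

Nothing follows garnish prep; the deadline of minute 130 is its only limit. It must start by 130 − 24 = minute 106.
Plating setup feeds into garnish prep (must start by minute 106); so plating setup must finish by minute 106 and therefore start by minute 81.
For sauce reduction: plating setup (must start by minute 81, minus 5-minute gap → minute 76); garnish prep (must start by minute 106). The most restrictive is minute 76; with a 20-minute duration, sauce reduction must start by minute 56.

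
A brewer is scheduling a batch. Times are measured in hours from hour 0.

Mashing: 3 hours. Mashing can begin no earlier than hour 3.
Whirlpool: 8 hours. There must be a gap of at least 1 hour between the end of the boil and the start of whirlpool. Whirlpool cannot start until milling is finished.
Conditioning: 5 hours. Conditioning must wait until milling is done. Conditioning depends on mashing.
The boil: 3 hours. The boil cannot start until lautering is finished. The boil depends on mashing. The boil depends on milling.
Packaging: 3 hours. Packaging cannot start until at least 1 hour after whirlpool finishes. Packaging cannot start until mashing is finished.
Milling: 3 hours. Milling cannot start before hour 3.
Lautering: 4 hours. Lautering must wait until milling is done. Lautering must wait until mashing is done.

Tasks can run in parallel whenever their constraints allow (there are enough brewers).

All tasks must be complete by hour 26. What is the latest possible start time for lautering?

Packaging has no dependents, so it just needs to finish by hour 26. Starting by 26 − 3 = hour 23 achieves that.
Since packaging (must start by hour 23, minus 1-hour gap → hour 22) depends on it, whirlpool must finish by hour 22. Backing off its 8-hour duration gives a latest start of hour 14.
The boil feeds into whirlpool (must start by hour 14, minus 1-hour gap → hour 13); so the boil must finish by hour 13 and therefore start by hour 10.
Lautering must finish before the boil (must start by hour 10). With a 4-hour duration, lautering must start by 10 − 4 = hour 6.

6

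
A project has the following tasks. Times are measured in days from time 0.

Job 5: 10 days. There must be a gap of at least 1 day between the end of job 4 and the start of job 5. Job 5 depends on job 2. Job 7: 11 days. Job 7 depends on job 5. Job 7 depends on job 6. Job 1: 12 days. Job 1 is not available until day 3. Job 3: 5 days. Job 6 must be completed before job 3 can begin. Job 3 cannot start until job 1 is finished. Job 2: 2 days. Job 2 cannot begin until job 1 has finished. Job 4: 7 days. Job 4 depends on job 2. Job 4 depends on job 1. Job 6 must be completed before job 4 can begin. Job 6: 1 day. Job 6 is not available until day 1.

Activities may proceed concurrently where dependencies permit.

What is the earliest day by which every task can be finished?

After its own release at day 1, job 6 can start at day 1 and finishes at day 2.
Job 1 waits on its own release at day 3, so it starts at day 3 and finishes at 3 + 12 = day 15.
For job 3: job 6 (finishes day 2); job 1 (finishes day 15). Taking the maximum gives a start of day 15, and it finishes at 15 + 5 = day 20.
Job 2 waits on job 1 (finishes day 15), so it starts at day 15 and finishes at 15 + 2 = day 17.
Job 4 needs all of job 2 (finishes day 17); job 1 (finishes day 15); job 6 (finishes day 2). That puts its earliest start at day 17; it finishes at 17 + 7 = day 24.
For job 5: job 4 (finishes day 24, plus 1-day gap → day 25); job 2 (finishes day 17). Taking the maximum gives a start of day 25, and it finishes at 25 + 10 = day 35.
Job 7 cannot start until job 5 (finishes day 35); job 6 (finishes day 2). The controlling bound is day 35, so job 7 finishes at 35 + 11 = day 46.
All tasks are finished once the last one completes. Finish times: Job 1 at 15, Job 2 at 17, Job 3 at 20, Job 4 at 24, Job 5 at 35, Job 6 at 2, Job 7 at 46. The latest is day 46.

46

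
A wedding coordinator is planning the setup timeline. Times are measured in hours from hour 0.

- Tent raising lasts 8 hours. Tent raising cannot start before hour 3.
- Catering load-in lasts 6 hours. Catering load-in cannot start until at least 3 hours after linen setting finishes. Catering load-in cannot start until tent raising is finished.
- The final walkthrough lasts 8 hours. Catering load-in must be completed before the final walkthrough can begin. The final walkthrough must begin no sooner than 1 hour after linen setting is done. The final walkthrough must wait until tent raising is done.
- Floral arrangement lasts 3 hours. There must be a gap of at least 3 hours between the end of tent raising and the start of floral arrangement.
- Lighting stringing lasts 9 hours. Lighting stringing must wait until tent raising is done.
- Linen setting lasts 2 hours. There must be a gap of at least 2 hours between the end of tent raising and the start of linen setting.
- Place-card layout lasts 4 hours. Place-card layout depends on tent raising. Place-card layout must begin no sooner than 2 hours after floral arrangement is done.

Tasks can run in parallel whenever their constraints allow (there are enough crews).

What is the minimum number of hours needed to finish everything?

32

After its own release at hour 3, tent raising can start at hour 3 and finishes at hour 11.
After tent raising (finishes hour 11), lighting stringing can start at hour 11 and finishes at hour 20.
After tent raising (finishes hour 11, plus 3-hour gap → hour 14), floral arrangement can start at hour 14 and finishes at hour 17.
Place-card layout needs all of tent raising (finishes hour 11); floral arrangement (finishes hour 17, plus 2-hour gap → hour 19). That puts its earliest start at hour 19; it finishes at 19 + 4 = hour 23.
Linen setting cannot begin until tent raising (finishes hour 11, plus 2-hour gap → hour 13). It runs from hour 13 to 13 + 2 = hour 15.
Catering load-in cannot start until linen setting (finishes hour 15, plus 3-hour gap → hour 18); tent raising (finishes hour 11). The controlling bound is hour 18, so catering load-in finishes at 18 + 6 = hour 24.
The final walkthrough has to wait for catering load-in (finishes hour 24); linen setting (finishes hour 15, plus 1-hour gap → hour 16); tent raising (finishes hour 11). The latest of these is hour 24, so the final walkthrough runs hour 24 to 24 + 8 = hour 32.
All tasks are finished once the last one completes. Finish times: Tent raising at 11, Linen setting at 15, Floral arrangement at 17, Lighting stringing at 20, Catering load-in at 24, Place-card layout at 23, The final walkthrough at 32. The latest is hour 32.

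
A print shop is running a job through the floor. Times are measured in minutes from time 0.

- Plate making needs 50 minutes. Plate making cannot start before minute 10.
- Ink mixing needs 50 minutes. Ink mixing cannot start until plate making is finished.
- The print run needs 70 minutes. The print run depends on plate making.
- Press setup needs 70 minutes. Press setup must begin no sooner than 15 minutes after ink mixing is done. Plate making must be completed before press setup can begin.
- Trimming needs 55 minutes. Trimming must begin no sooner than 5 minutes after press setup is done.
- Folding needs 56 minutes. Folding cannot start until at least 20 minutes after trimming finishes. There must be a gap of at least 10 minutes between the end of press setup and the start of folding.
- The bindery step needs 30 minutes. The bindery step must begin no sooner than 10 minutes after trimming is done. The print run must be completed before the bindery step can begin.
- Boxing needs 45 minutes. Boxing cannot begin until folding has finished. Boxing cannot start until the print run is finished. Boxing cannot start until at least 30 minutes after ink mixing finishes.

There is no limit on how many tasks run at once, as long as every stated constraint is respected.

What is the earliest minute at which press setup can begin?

Plate making waits on its own release at minute 10, so it starts at minute 10 and finishes at 10 + 50 = minute 60.
After plate making (finishes minute 60), ink mixing can start at minute 60 and finishes at minute 110.
Press setup waits on ink mixing (finishes minute 110, plus 15-minute gap → minute 125); plate making (finishes minute 60). The latest of these is minute 125, which is the earliest press setup can start.

125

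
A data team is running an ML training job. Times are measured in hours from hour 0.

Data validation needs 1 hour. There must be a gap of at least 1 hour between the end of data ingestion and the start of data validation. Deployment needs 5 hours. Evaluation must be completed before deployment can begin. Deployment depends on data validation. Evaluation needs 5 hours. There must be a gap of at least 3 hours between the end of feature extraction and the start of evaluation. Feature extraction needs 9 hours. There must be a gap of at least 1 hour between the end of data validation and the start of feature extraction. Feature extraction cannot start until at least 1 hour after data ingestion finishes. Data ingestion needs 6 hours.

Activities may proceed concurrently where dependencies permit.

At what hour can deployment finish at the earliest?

Data ingestion can start immediately at hour 0; it finishes at hour 6.
Data validation waits on data ingestion (finishes hour 6, plus 1-hour gap → hour 7), so it starts at hour 7 and finishes at 7 + 1 = hour 8.
Feature extraction cannot start until data validation (finishes hour 8, plus 1-hour gap → hour 9); data ingestion (finishes hour 6, plus 1-hour gap → hour 7). The controlling bound is hour 9, so feature extraction finishes at 9 + 9 = hour 18.
Evaluation waits on feature extraction (finishes hour 18, plus 3-hour gap → hour 21), so it starts at hour 21 and finishes at 21 + 5 = hour 26.
Deployment needs all of evaluation (finishes hour 26); data validation (finishes hour 8). That puts its earliest start at hour 26; it finishes at 26 + 5 = hour 31.

31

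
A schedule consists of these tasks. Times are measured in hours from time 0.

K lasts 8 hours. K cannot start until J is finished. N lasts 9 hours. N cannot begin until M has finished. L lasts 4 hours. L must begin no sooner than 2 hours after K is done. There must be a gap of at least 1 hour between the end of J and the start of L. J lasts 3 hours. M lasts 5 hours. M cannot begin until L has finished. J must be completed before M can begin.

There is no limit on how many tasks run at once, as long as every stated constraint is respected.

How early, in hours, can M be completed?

J has no prerequisites, so it starts at hour 0 and finishes at hour 3.
After J (finishes hour 3), K can start at hour 3 and finishes at hour 11.
L has to wait for K (finishes hour 11, plus 2-hour gap → hour 13); J (finishes hour 3, plus 1-hour gap → hour 4). The latest of these is hour 13, so L runs hour 13 to 13 + 4 = hour 17.
M needs all of L (finishes hour 17); J (finishes hour 3). That puts its earliest start at hour 17; it finishes at 17 + 5 = hour 22.

22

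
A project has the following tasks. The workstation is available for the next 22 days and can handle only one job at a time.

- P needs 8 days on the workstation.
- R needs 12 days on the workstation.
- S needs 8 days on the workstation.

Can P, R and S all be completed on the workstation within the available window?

No

Running back to back, the jobs need 8 + 12 + 8 = 28 days on the workstation.
Since 28 > 22, they cannot all fit.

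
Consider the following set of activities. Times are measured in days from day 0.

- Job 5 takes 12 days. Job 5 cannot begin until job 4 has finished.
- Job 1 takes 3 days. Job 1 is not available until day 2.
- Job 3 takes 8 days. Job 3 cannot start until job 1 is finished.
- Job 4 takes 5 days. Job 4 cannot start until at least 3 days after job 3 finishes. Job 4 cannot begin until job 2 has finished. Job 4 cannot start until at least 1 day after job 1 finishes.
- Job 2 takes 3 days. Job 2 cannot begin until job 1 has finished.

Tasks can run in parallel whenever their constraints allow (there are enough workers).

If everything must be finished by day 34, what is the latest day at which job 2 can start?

To finish by day 34, job 5 (duration 12) must start no later than day 22.
Since job 5 (must start by day 22) depends on it, job 4 must finish by day 22. Backing off its 5-day duration gives a latest start of day 17.
Job 2 has to be done before job 4 (must start by day 17). That means finishing by day 17, i.e. starting by 17 − 3 = day 14.

14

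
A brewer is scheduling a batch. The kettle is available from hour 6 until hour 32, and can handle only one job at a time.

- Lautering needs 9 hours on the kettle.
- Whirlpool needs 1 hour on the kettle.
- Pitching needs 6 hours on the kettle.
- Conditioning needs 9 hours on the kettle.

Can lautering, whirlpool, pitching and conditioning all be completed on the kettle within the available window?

The kettle window is 32 − 6 = 26 hours.
Running back to back, the jobs need 9 + 1 + 6 + 9 = 25 hours on the kettle.
Since 25 ≤ 26, they fit within the window.

Yes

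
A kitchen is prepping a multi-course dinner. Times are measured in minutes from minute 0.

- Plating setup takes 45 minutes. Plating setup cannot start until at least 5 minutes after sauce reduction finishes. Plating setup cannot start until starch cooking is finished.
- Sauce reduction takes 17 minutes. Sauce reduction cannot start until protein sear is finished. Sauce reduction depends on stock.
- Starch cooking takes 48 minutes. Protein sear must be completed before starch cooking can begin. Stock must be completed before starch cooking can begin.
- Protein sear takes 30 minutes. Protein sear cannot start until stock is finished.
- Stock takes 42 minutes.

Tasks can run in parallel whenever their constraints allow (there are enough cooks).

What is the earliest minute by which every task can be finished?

Stock has no prerequisites, so it starts at minute 0 and finishes at minute 42.
After stock (finishes minute 42), protein sear can start at minute 42 and finishes at minute 72.
Starch cooking cannot start until protein sear (finishes minute 72); stock (finishes minute 42). The controlling bound is minute 72, so starch cooking finishes at 72 + 48 = minute 120.
For sauce reduction: protein sear (finishes minute 72); stock (finishes minute 42). Taking the maximum gives a start of minute 72, and it finishes at 72 + 17 = minute 89.
Plating setup has to wait for sauce reduction (finishes minute 89, plus 5-minute gap → minute 94); starch cooking (finishes minute 120). The latest of these is minute 120, so plating setup runs minute 120 to 120 + 45 = minute 165.
All tasks are finished once the last one completes. Finish times: Stock at 42, Protein sear at 72, Sauce reduction at 89, Starch cooking at 120, Plating setup at 165. The latest is minute 165.

165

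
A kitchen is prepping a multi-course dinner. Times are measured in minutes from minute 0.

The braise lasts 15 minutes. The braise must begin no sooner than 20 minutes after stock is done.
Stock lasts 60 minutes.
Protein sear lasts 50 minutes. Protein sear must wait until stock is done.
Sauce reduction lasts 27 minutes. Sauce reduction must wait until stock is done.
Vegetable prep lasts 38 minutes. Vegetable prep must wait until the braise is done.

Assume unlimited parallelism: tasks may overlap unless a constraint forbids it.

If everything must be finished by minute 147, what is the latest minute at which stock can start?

Vegetable prep must finish by minute 147; it takes 38 minutes, so it must start by 147 − 38 = minute 109.
Since vegetable prep (must start by minute 109) depends on it, the braise must finish by minute 109. Backing off its 15-minute duration gives a latest start of minute 94.
Nothing follows protein sear; the deadline of minute 147 is its only limit. It must start by 147 − 50 = minute 97.
Sauce reduction has no dependents, so it just needs to finish by minute 147. Starting by 147 − 27 = minute 120 achieves that.
Stock must finish in time for the braise (must start by minute 94, minus 20-minute gap → minute 74); protein sear (must start by minute 97); sauce reduction (must start by minute 120). The tightest is minute 74, so stock must start by 74 − 60 = minute 14.

14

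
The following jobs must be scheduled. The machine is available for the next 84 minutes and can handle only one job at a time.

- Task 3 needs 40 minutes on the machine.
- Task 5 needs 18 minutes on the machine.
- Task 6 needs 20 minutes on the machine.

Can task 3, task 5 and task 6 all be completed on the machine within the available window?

Yes

Running back to back, the jobs need 40 + 18 + 20 = 78 minutes on the machine.
Since 78 ≤ 84, they fit within the window.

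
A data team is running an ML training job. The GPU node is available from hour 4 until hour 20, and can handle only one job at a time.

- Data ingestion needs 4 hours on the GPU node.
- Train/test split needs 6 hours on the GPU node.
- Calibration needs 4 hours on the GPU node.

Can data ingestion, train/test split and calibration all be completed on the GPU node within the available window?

The GPU node window is 20 − 4 = 16 hours.
Running back to back, the jobs need 4 + 6 + 4 = 14 hours on the GPU node.
Since 14 ≤ 16, they fit within the window.

Yes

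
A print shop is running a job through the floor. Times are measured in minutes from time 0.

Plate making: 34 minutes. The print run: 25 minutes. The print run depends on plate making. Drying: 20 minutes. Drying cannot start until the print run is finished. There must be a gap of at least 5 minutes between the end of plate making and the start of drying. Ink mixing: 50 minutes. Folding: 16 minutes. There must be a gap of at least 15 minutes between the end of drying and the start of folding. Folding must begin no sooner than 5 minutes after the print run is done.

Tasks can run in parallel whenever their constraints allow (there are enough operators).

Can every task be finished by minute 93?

No

Ink mixing can start immediately at minute 0; it finishes at minute 50.
Plate making can start immediately at minute 0; it finishes at minute 34.
After plate making (finishes minute 34), the print run can start at minute 34 and finishes at minute 59.
Drying cannot start until the print run (finishes minute 59); plate making (finishes minute 34, plus 5-minute gap → minute 39). The controlling bound is minute 59, so drying finishes at 59 + 20 = minute 79.
For folding: drying (finishes minute 79, plus 15-minute gap → minute 94); the print run (finishes minute 59, plus 5-minute gap → minute 64). Taking the maximum gives a start of minute 94, and it finishes at 94 + 16 = minute 110.
The earliest everything can be done is minute 110, which is after the deadline of 93, so it is not possible.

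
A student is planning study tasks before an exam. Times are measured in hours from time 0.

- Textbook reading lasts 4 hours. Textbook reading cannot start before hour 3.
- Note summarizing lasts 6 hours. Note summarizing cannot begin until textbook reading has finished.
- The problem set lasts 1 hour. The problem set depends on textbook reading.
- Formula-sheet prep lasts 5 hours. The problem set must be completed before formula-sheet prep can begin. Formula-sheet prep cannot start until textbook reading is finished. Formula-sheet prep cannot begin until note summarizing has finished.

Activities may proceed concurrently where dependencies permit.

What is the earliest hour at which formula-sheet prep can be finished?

Textbook reading cannot begin until its own release at hour 3. It runs from hour 3 to 3 + 4 = hour 7.
Note summarizing cannot begin until textbook reading (finishes hour 7). It runs from hour 7 to 7 + 6 = hour 13.
After textbook reading (finishes hour 7), the problem set can start at hour 7 and finishes at hour 8.
For formula-sheet prep: the problem set (finishes hour 8); textbook reading (finishes hour 7); note summarizing (finishes hour 13). Taking the maximum gives a start of hour 13, and it finishes at 13 + 5 = hour 18.

18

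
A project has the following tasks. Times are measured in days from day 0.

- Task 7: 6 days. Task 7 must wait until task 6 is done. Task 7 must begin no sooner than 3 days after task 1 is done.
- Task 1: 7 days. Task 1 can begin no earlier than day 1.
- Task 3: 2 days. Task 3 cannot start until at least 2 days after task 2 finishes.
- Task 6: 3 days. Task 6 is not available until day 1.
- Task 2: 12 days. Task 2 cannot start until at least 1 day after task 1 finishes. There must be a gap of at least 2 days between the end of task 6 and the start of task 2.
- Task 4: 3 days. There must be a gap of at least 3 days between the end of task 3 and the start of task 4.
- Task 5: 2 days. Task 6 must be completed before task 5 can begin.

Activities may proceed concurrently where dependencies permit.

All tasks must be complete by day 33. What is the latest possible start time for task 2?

Task 4 must finish by day 33; it takes 3 days, so it must start by 33 − 3 = day 30.
Task 3 must finish before task 4 (must start by day 30, minus 3-day gap → day 27). With a 2-day duration, task 3 must start by 27 − 2 = day 25.
Task 2 must finish before task 3 (must start by day 25, minus 2-day gap → day 23). With a 12-day duration, task 2 must start by 23 − 12 = day 11.

11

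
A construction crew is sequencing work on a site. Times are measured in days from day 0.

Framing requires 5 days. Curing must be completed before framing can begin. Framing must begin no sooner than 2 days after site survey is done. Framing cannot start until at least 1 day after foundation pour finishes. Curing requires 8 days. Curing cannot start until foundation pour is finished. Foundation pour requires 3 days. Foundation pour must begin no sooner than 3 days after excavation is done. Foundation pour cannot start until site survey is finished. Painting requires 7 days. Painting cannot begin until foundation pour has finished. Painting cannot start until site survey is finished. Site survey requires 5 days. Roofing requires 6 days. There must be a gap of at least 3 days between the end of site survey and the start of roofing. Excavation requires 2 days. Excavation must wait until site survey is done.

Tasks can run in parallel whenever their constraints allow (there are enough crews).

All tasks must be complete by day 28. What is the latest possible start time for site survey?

Framing has no dependents, so it just needs to finish by day 28. Starting by 28 − 5 = day 23 achieves that.
Curing feeds into framing (must start by day 23); so curing must finish by day 23 and therefore start by day 15.
Painting must finish by day 28; it takes 7 days, so it must start by 28 − 7 = day 21.
For foundation pour: curing (must start by day 15); framing (must start by day 23, minus 1-day gap → day 22); painting (must start by day 21). The most restrictive is day 15; with a 3-day duration, foundation pour must start by day 12.
Excavation must finish before foundation pour (must start by day 12, minus 3-day gap → day 9). With a 2-day duration, excavation must start by 9 − 2 = day 7.
To finish by day 28, roofing (duration 6) must start no later than day 22.
Site survey has several dependents: excavation (must start by day 7); foundation pour (must start by day 12); framing (must start by day 23, minus 2-day gap → day 21); roofing (must start by day 22, minus 3-day gap → day 19); painting (must start by day 21). The earliest of those limits is day 7, so site survey must start by 7 − 5 = day 2.

2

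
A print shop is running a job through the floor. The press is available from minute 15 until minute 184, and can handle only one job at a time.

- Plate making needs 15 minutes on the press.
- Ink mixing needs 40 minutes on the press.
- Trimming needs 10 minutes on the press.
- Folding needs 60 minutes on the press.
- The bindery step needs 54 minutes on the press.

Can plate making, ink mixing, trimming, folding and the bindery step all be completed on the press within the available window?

No

The press window is 184 − 15 = 169 minutes.
Running back to back, the jobs need 15 + 40 + 10 + 60 + 54 = 179 minutes on the press.
Since 179 > 169, they cannot all fit.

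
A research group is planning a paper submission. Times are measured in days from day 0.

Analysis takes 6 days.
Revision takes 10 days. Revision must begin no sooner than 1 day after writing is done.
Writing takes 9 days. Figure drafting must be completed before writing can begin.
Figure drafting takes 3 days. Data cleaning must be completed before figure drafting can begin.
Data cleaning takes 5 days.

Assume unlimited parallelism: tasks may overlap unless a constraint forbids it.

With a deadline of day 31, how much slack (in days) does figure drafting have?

Data cleaning can start immediately at day 0; it finishes at day 5.
Figure drafting cannot begin until data cleaning (finishes day 5). It runs from day 5 to 5 + 3 = day 8.

Working backward from the deadline:
Nothing follows revision; the deadline of day 31 is its only limit. It must start by 31 − 10 = day 21.
Writing feeds into revision (must start by day 21, minus 1-day gap → day 20); so writing must finish by day 20 and therefore start by day 11.
Figure drafting has to be done before writing (must start by day 11). That means finishing by day 11, i.e. starting by 11 − 3 = day 8.
So figure drafting can start as early as day 5 and as late as day 8, giving 8 − 5 = 3 days of slack.

3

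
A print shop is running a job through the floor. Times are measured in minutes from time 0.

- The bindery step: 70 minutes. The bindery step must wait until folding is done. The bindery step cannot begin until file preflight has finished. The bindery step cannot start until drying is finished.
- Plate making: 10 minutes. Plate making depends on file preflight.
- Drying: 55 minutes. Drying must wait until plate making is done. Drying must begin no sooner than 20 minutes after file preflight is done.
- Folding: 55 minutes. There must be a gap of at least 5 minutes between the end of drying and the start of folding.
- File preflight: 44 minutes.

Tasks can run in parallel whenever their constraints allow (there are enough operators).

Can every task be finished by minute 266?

Yes

File preflight has no prerequisites, so it starts at minute 0 and finishes at minute 44.
Plate making cannot begin until file preflight (finishes minute 44). It runs from minute 44 to 44 + 10 = minute 54.
Drying needs all of plate making (finishes minute 54); file preflight (finishes minute 44, plus 20-minute gap → minute 64). That puts its earliest start at minute 64; it finishes at 64 + 55 = minute 119.
After drying (finishes minute 119, plus 5-minute gap → minute 124), folding can start at minute 124 and finishes at minute 179.
The bindery step cannot start until folding (finishes minute 179); file preflight (finishes minute 44); drying (finishes minute 119). The controlling bound is minute 179, so the bindery step finishes at 179 + 70 = minute 249.
Every task is finished by minute 249, which is no later than the deadline of 266, so the schedule is feasible.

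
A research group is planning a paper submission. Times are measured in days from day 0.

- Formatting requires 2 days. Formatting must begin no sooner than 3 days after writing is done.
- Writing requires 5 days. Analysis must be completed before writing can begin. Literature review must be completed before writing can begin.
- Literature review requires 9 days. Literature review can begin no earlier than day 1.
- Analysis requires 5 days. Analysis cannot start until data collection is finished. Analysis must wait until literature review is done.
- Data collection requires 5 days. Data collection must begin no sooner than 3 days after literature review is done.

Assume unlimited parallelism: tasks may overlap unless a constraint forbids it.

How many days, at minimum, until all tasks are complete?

Literature review waits on its own release at day 1, so it starts at day 1 and finishes at 1 + 9 = day 10.
Data collection waits on literature review (finishes day 10, plus 3-day gap → day 13), so it starts at day 13 and finishes at 13 + 5 = day 18.
Analysis needs all of data collection (finishes day 18); literature review (finishes day 10). That puts its earliest start at day 18; it finishes at 18 + 5 = day 23.
Writing needs all of analysis (finishes day 23); literature review (finishes day 10). That puts its earliest start at day 23; it finishes at 23 + 5 = day 28.
Formatting waits on writing (finishes day 28, plus 3-day gap → day 31), so it starts at day 31 and finishes at 31 + 2 = day 33.
All tasks are finished once the last one completes. Finish times: Literature review at 10, Data collection at 18, Analysis at 23, Writing at 28, Formatting at 33. The latest is day 33.

33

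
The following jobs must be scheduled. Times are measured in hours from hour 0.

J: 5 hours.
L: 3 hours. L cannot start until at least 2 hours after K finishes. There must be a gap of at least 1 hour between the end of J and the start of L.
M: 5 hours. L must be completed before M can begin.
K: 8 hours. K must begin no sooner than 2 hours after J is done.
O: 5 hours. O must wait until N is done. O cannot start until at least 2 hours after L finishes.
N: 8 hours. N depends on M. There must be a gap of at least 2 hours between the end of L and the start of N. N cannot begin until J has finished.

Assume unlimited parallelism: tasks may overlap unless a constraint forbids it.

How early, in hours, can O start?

33

J has no prerequisites, so it starts at hour 0 and finishes at hour 5.
K cannot begin until J (finishes hour 5, plus 2-hour gap → hour 7). It runs from hour 7 to 7 + 8 = hour 15.
L cannot start until K (finishes hour 15, plus 2-hour gap → hour 17); J (finishes hour 5, plus 1-hour gap → hour 6). The controlling bound is hour 17, so L finishes at 17 + 3 = hour 20.
M waits on L (finishes hour 20), so it starts at hour 20 and finishes at 20 + 5 = hour 25.
N cannot start until M (finishes hour 25); L (finishes hour 20, plus 2-hour gap → hour 22); J (finishes hour 5). The controlling bound is hour 25, so N finishes at 25 + 8 = hour 33.
O waits on N (finishes hour 33); L (finishes hour 20, plus 2-hour gap → hour 22). The latest of these is hour 33, which is the earliest O can start.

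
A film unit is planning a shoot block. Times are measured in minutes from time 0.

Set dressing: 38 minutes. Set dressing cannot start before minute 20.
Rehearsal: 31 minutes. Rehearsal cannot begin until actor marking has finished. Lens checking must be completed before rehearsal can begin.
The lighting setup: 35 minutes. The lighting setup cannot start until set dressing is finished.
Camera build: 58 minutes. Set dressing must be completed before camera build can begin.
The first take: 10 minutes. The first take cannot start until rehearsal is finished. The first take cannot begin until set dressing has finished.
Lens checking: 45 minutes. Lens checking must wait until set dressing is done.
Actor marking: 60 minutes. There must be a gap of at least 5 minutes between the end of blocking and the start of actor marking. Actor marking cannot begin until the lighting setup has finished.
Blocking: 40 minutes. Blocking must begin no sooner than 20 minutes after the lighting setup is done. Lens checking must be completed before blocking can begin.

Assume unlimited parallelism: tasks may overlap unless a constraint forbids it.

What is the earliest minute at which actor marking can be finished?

218

Set dressing cannot begin until its own release at minute 20. It runs from minute 20 to 20 + 38 = minute 58.
Lens checking cannot begin until set dressing (finishes minute 58). It runs from minute 58 to 58 + 45 = minute 103.
After set dressing (finishes minute 58), the lighting setup can start at minute 58 and finishes at minute 93.
Blocking needs all of the lighting setup (finishes minute 93, plus 20-minute gap → minute 113); lens checking (finishes minute 103). That puts its earliest start at minute 113; it finishes at 113 + 40 = minute 153.
For actor marking: blocking (finishes minute 153, plus 5-minute gap → minute 158); the lighting setup (finishes minute 93). Taking the maximum gives a start of minute 158, and it finishes at 158 + 60 = minute 218.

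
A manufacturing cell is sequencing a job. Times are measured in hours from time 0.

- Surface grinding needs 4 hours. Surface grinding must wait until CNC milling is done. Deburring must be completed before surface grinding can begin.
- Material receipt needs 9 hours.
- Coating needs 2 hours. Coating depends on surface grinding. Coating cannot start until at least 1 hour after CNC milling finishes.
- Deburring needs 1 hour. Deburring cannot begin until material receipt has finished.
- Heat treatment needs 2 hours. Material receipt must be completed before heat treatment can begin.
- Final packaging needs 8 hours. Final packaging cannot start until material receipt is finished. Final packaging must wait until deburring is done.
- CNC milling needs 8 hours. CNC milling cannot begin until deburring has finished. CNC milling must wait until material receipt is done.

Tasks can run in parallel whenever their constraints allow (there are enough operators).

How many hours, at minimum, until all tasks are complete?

24

Nothing blocks material receipt, so it runs from hour 0 to hour 9.
Heat treatment cannot begin until material receipt (finishes hour 9). It runs from hour 9 to 9 + 2 = hour 11.
Deburring cannot begin until material receipt (finishes hour 9). It runs from hour 9 to 9 + 1 = hour 10.
Final packaging cannot start until material receipt (finishes hour 9); deburring (finishes hour 10). The controlling bound is hour 10, so final packaging finishes at 10 + 8 = hour 18.
For CNC milling: deburring (finishes hour 10); material receipt (finishes hour 9). Taking the maximum gives a start of hour 10, and it finishes at 10 + 8 = hour 18.
Surface grinding has to wait for CNC milling (finishes hour 18); deburring (finishes hour 10). The latest of these is hour 18, so surface grinding runs hour 18 to 18 + 4 = hour 22.
Coating cannot start until surface grinding (finishes hour 22); CNC milling (finishes hour 18, plus 1-hour gap → hour 19). The controlling bound is hour 22, so coating finishes at 22 + 2 = hour 24.
All tasks are finished once the last one completes. Finish times: Material receipt at 9, Deburring at 10, CNC milling at 18, Heat treatment at 11, Surface grinding at 22, Coating at 24, Final packaging at 18. The latest is hour 24.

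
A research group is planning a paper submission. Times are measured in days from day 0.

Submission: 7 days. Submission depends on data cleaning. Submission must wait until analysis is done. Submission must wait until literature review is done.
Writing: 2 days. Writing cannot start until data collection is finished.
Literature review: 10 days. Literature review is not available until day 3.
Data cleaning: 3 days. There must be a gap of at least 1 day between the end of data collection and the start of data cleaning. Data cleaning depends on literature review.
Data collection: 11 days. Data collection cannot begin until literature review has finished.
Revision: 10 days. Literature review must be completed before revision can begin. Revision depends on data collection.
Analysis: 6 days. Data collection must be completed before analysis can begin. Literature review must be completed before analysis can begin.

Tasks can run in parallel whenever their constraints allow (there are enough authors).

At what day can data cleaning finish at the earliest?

28

Literature review waits on its own release at day 3, so it starts at day 3 and finishes at 3 + 10 = day 13.
After literature review (finishes day 13), data collection can start at day 13 and finishes at day 24.
Data cleaning has to wait for data collection (finishes day 24, plus 1-day gap → day 25); literature review (finishes day 13). The latest of these is day 25, so data cleaning runs day 25 to 25 + 3 = day 28.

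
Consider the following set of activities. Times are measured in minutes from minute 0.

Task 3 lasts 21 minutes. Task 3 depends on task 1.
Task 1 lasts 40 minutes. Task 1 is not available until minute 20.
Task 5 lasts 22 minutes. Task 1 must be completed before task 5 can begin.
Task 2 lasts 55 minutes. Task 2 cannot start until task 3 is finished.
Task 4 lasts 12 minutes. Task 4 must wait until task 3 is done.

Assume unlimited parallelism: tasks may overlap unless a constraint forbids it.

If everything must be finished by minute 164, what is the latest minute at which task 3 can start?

88

Nothing follows task 2; the deadline of minute 164 is its only limit. It must start by 164 − 55 = minute 109.
To finish by minute 164, task 4 (duration 12) must start no later than minute 152.
Task 3 has several dependents: task 2 (must start by minute 109); task 4 (must start by minute 152). The earliest of those limits is minute 109, so task 3 must start by 109 − 21 = minute 88.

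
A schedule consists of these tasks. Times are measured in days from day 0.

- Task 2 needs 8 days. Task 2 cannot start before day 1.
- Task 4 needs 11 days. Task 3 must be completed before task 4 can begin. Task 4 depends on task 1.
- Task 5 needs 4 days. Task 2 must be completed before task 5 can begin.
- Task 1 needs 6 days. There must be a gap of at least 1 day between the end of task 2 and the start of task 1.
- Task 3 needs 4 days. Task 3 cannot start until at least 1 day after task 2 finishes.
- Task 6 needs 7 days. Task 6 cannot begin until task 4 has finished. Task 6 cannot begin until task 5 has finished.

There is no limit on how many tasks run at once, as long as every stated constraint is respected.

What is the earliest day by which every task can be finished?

After its own release at day 1, task 2 can start at day 1 and finishes at day 9.
After task 2 (finishes day 9), task 5 can start at day 9 and finishes at day 13.
Task 3 waits on task 2 (finishes day 9, plus 1-day gap → day 10), so it starts at day 10 and finishes at 10 + 4 = day 14.
Task 1 cannot begin until task 2 (finishes day 9, plus 1-day gap → day 10). It runs from day 10 to 10 + 6 = day 16.
Task 4 needs all of task 3 (finishes day 14); task 1 (finishes day 16). That puts its earliest start at day 16; it finishes at 16 + 11 = day 27.
Task 6 has to wait for task 4 (finishes day 27); task 5 (finishes day 13). The latest of these is day 27, so task 6 runs day 27 to 27 + 7 = day 34.
All tasks are finished once the last one completes. Finish times: Task 1 at 16, Task 2 at 9, Task 3 at 14, Task 4 at 27, Task 5 at 13, Task 6 at 34. The latest is day 34.

34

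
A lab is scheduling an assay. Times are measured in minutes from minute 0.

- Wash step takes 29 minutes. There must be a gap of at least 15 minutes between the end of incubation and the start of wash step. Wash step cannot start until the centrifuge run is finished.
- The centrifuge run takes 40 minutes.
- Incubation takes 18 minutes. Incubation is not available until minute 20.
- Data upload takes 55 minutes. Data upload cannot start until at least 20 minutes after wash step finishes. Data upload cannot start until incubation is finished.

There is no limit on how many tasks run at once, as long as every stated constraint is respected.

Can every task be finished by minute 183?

Yes

The centrifuge run has no prerequisites, so it starts at minute 0 and finishes at minute 40.
Incubation waits on its own release at minute 20, so it starts at minute 20 and finishes at 20 + 18 = minute 38.
Wash step has to wait for incubation (finishes minute 38, plus 15-minute gap → minute 53); the centrifuge run (finishes minute 40). The latest of these is minute 53, so wash step runs minute 53 to 53 + 29 = minute 82.
Data upload has to wait for wash step (finishes minute 82, plus 20-minute gap → minute 102); incubation (finishes minute 38). The latest of these is minute 102, so data upload runs minute 102 to 102 + 55 = minute 157.
Every task is finished by minute 157, which is no later than the deadline of 183, so the schedule is feasible.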